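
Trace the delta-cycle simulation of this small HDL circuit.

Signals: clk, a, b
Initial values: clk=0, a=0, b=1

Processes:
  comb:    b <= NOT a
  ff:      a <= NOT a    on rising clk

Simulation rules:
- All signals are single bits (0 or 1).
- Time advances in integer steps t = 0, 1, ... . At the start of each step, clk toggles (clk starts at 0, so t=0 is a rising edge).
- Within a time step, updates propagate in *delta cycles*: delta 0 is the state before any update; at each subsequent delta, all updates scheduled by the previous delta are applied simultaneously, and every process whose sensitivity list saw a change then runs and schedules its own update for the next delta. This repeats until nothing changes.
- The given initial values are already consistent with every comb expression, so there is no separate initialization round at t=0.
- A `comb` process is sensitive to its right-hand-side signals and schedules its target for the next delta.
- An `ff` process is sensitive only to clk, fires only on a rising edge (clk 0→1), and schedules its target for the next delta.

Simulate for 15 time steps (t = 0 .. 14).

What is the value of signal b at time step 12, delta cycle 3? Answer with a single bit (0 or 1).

t0.Δ0 a=0 b=1 clk=0
t0.Δ1 a=0 b=1 clk=1
t0.Δ2 a=1 b=1 clk=1
t0.Δ3 a=1 b=0 clk=1
t1.Δ0 a=1 b=0 clk=1
t1.Δ1 a=1 b=0 clk=0
t2.Δ0 a=1 b=0 clk=0
t2.Δ1 a=1 b=0 clk=1
t2.Δ2 a=0 b=0 clk=1
t2.Δ3 a=0 b=1 clk=1
t3.Δ0 a=0 b=1 clk=1
t3.Δ1 a=0 b=1 clk=0
t4.Δ0 a=0 b=1 clk=0
t4.Δ1 a=0 b=1 clk=1
t4.Δ2 a=1 b=1 clk=1
t4.Δ3 a=1 b=0 clk=1
t5.Δ0 a=1 b=0 clk=1
t5.Δ1 a=1 b=0 clk=0
t6.Δ0 a=1 b=0 clk=0
t6.Δ1 a=1 b=0 clk=1
t6.Δ2 a=0 b=0 clk=1
t6.Δ3 a=0 b=1 clk=1
t7.Δ0 a=0 b=1 clk=1
t7.Δ1 a=0 b=1 clk=0
t8.Δ0 a=0 b=1 clk=0
t8.Δ1 a=0 b=1 clk=1
t8.Δ2 a=1 b=1 clk=1
t8.Δ3 a=1 b=0 clk=1
t9.Δ0 a=1 b=0 clk=1
t9.Δ1 a=1 b=0 clk=0
t10.Δ0 a=1 b=0 clk=0
t10.Δ1 a=1 b=0 clk=1
t10.Δ2 a=0 b=0 clk=1
t10.Δ3 a=0 b=1 clk=1
t11.Δ0 a=0 b=1 clk=1
t11.Δ1 a=0 b=1 clk=0
t12.Δ0 a=0 b=1 clk=0
t12.Δ1 a=0 b=1 clk=1
t12.Δ2 a=1 b=1 clk=1
t12.Δ3 a=1 b=0 clk=1
t13.Δ0 a=1 b=0 clk=1
t13.Δ1 a=1 b=0 clk=0
t14.Δ0 a=1 b=0 clk=0
t14.Δ1 a=1 b=0 clk=1
t14.Δ2 a=0 b=0 clk=1
t14.Δ3 a=0 b=1 clk=1

0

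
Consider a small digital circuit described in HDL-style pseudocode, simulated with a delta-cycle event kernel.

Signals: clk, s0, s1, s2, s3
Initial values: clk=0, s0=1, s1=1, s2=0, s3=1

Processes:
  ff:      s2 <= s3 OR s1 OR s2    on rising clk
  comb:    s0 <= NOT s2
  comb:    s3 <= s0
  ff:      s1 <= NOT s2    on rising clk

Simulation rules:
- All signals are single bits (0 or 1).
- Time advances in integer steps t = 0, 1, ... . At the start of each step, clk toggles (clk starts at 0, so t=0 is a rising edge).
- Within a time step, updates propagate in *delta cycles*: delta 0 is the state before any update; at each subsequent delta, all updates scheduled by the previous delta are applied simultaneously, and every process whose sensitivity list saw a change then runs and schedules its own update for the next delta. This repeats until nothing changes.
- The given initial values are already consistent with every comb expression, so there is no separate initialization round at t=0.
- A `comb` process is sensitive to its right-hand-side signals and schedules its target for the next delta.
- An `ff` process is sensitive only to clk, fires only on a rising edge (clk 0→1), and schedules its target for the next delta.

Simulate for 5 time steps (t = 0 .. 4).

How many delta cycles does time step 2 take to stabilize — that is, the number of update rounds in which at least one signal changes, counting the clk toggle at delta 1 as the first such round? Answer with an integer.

2

t0.Δ0 s3=1 s0=1 s2=0 s1=1 clk=0
t0.Δ1 s3=1 s0=1 s2=0 s1=1 clk=1
t0.Δ2 s3=1 s0=1 s2=1 s1=1 clk=1
t0.Δ3 s3=1 s0=0 s2=1 s1=1 clk=1
t0.Δ4 s3=0 s0=0 s2=1 s1=1 clk=1
t1.Δ0 s3=0 s0=0 s2=1 s1=1 clk=1
t1.Δ1 s3=0 s0=0 s2=1 s1=1 clk=0
t2.Δ0 s3=0 s0=0 s2=1 s1=1 clk=0
t2.Δ1 s3=0 s0=0 s2=1 s1=1 clk=1
t2.Δ2 s3=0 s0=0 s2=1 s1=0 clk=1
t3.Δ0 s3=0 s0=0 s2=1 s1=0 clk=1
t3.Δ1 s3=0 s0=0 s2=1 s1=0 clk=0
t4.Δ0 s3=0 s0=0 s2=1 s1=0 clk=0
t4.Δ1 s3=0 s0=0 s2=1 s1=0 clk=1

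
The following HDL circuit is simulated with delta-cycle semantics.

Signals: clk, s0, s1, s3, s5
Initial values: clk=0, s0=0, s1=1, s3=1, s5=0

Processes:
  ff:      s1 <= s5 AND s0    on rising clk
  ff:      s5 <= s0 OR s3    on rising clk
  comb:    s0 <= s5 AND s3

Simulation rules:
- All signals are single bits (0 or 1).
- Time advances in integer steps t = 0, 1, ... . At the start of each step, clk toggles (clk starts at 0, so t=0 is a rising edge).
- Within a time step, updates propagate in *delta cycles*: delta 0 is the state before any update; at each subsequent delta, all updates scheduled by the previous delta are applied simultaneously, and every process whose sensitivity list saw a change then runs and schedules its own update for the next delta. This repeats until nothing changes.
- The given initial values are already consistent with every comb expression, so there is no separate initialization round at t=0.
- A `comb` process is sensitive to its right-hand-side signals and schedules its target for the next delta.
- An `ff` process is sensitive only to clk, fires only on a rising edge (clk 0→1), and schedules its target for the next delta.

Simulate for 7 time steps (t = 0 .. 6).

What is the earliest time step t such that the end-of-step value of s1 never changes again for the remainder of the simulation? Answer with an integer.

2

t=0 Δ0: s1=1 s3=1 s0=0 clk=0 s5=0
  Δ1: clk:0→1
  Δ2: s1:1→0, s5:0→1
  Δ3: s0:0→1
  (3Δ to stable)
t=1 Δ0: s1=0 s3=1 s0=1 clk=1 s5=1
  Δ1: clk:1→0
  (1Δ to stable)
t=2 Δ0: s1=0 s3=1 s0=1 clk=0 s5=1
  Δ1: clk:0→1
  Δ2: s1:0→1
  (2Δ to stable)
t=3 Δ0: s1=1 s3=1 s0=1 clk=1 s5=1
  Δ1: clk:1→0
  (1Δ to stable)
t=4 Δ0: s1=1 s3=1 s0=1 clk=0 s5=1
  Δ1: clk:0→1
  (1Δ to stable)
t=5 Δ0: s1=1 s3=1 s0=1 clk=1 s5=1
  Δ1: clk:1→0
  (1Δ to stable)
t=6 Δ0: s1=1 s3=1 s0=1 clk=0 s5=1
  Δ1: clk:0→1
  (1Δ to stable)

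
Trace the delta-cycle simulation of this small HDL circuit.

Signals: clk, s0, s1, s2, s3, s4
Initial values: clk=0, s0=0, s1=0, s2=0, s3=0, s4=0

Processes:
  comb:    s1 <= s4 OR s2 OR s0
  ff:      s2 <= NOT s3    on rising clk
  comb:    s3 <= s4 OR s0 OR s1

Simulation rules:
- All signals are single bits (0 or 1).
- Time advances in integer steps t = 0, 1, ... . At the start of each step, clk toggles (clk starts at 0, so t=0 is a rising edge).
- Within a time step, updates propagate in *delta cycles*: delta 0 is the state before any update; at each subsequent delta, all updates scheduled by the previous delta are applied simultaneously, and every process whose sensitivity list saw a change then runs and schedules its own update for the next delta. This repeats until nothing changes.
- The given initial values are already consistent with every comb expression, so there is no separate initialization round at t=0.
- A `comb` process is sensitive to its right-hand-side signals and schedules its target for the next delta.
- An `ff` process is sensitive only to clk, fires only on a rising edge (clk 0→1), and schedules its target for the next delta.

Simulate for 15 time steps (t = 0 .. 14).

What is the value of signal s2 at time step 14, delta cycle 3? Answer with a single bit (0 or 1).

t=0 Δ0: clk=0 s4=0 s0=0 s2=0 s3=0 s1=0
  Δ1: clk:0→1
  Δ2: s2:0→1
  Δ3: s1:0→1
  Δ4: s3:0→1
  (4Δ to stable)
t=1 Δ0: clk=1 s4=0 s0=0 s2=1 s3=1 s1=1
  Δ1: clk:1→0
  (1Δ to stable)
t=2 Δ0: clk=0 s4=0 s0=0 s2=1 s3=1 s1=1
  Δ1: clk:0→1
  Δ2: s2:1→0
  Δ3: s1:1→0
  Δ4: s3:1→0
  (4Δ to stable)
t=3 Δ0: clk=1 s4=0 s0=0 s2=0 s3=0 s1=0
  Δ1: clk:1→0
  (1Δ to stable)
t=4 Δ0: clk=0 s4=0 s0=0 s2=0 s3=0 s1=0
  Δ1: clk:0→1
  Δ2: s2:0→1
  Δ3: s1:0→1
  Δ4: s3:0→1
  (4Δ to stable)
t=5 Δ0: clk=1 s4=0 s0=0 s2=1 s3=1 s1=1
  Δ1: clk:1→0
  (1Δ to stable)
t=6 Δ0: clk=0 s4=0 s0=0 s2=1 s3=1 s1=1
  Δ1: clk:0→1
  Δ2: s2:1→0
  Δ3: s1:1→0
  Δ4: s3:1→0
  (4Δ to stable)
t=7 Δ0: clk=1 s4=0 s0=0 s2=0 s3=0 s1=0
  Δ1: clk:1→0
  (1Δ to stable)
t=8 Δ0: clk=0 s4=0 s0=0 s2=0 s3=0 s1=0
  Δ1: clk:0→1
  Δ2: s2:0→1
  Δ3: s1:0→1
  Δ4: s3:0→1
  (4Δ to stable)
t=9 Δ0: clk=1 s4=0 s0=0 s2=1 s3=1 s1=1
  Δ1: clk:1→0
  (1Δ to stable)
t=10 Δ0: clk=0 s4=0 s0=0 s2=1 s3=1 s1=1
  Δ1: clk:0→1
  Δ2: s2:1→0
  Δ3: s1:1→0
  Δ4: s3:1→0
  (4Δ to stable)
t=11 Δ0: clk=1 s4=0 s0=0 s2=0 s3=0 s1=0
  Δ1: clk:1→0
  (1Δ to stable)
t=12 Δ0: clk=0 s4=0 s0=0 s2=0 s3=0 s1=0
  Δ1: clk:0→1
  Δ2: s2:0→1
  Δ3: s1:0→1
  Δ4: s3:0→1
  (4Δ to stable)
t=13 Δ0: clk=1 s4=0 s0=0 s2=1 s3=1 s1=1
  Δ1: clk:1→0
  (1Δ to stable)
t=14 Δ0: clk=0 s4=0 s0=0 s2=1 s3=1 s1=1
  Δ1: clk:0→1
  Δ2: s2:1→0
  Δ3: s1:1→0
  Δ4: s3:1→0
  (4Δ to stable)

0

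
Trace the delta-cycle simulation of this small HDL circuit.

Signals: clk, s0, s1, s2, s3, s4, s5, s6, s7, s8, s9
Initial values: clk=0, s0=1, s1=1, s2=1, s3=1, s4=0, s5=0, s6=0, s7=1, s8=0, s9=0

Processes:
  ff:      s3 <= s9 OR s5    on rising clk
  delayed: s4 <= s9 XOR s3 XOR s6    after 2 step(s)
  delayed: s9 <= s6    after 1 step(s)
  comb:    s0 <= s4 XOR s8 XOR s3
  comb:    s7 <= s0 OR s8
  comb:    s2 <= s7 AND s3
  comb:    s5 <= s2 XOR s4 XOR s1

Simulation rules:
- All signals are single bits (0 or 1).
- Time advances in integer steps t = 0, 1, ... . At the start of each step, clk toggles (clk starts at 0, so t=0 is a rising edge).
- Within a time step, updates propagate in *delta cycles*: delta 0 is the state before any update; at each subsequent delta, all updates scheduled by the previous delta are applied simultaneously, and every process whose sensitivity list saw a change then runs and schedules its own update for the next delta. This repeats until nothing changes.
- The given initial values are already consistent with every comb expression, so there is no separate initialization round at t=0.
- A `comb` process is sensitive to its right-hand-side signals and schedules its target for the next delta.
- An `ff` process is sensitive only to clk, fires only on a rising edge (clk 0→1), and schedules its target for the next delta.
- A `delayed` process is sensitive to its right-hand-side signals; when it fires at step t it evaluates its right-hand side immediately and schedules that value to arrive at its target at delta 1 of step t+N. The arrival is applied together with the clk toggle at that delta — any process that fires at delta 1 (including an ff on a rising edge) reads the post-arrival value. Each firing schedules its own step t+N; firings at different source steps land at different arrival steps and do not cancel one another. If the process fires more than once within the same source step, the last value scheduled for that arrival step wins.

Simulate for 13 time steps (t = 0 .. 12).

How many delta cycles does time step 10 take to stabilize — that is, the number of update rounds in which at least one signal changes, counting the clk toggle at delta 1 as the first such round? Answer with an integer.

4

t=0 Δ0: clk=0 s1=1 s2=1 s6=0 s3=1 s9=0 s5=0 s4=0 s0=1 s7=1 s8=0
  Δ1: clk:0→1
  Δ2: s3:1→0
  Δ3: s2:1→0, s0:1→0
  Δ4: s5:0→1, s7:1→0
  (4Δ to stable)
t=1 Δ0: clk=1 s1=1 s2=0 s6=0 s3=0 s9=0 s5=1 s4=0 s0=0 s7=0 s8=0
  Δ1: clk:1→0
  (1Δ to stable)
t=2 Δ0: clk=0 s1=1 s2=0 s6=0 s3=0 s9=0 s5=1 s4=0 s0=0 s7=0 s8=0
  Δ1: clk:0→1
  Δ2: s3:0→1
  Δ3: s0:0→1
  Δ4: s7:0→1
  Δ5: s2:0→1
  Δ6: s5:1→0
  (6Δ to stable)
t=3 Δ0: clk=1 s1=1 s2=1 s6=0 s3=1 s9=0 s5=0 s4=0 s0=1 s7=1 s8=0
  Δ1: clk:1→0
  (1Δ to stable)
t=4 Δ0: clk=0 s1=1 s2=1 s6=0 s3=1 s9=0 s5=0 s4=0 s0=1 s7=1 s8=0
  Δ1: clk:0→1, s4:0→1
  Δ2: s3:1→0, s5:0→1, s0:1→0
  Δ3: s2:1→0, s0:0→1, s7:1→0
  Δ4: s5:1→0, s7:0→1
  (4Δ to stable)
t=5 Δ0: clk=1 s1=1 s2=0 s6=0 s3=0 s9=0 s5=0 s4=1 s0=1 s7=1 s8=0
  Δ1: clk:1→0
  (1Δ to stable)
t=6 Δ0: clk=0 s1=1 s2=0 s6=0 s3=0 s9=0 s5=0 s4=1 s0=1 s7=1 s8=0
  Δ1: clk:0→1, s4:1→0
  Δ2: s5:0→1, s0:1→0
  Δ3: s7:1→0
  (3Δ to stable)
t=7 Δ0: clk=1 s1=1 s2=0 s6=0 s3=0 s9=0 s5=1 s4=0 s0=0 s7=0 s8=0
  Δ1: clk:1→0
  (1Δ to stable)
t=8 Δ0: clk=0 s1=1 s2=0 s6=0 s3=0 s9=0 s5=1 s4=0 s0=0 s7=0 s8=0
  Δ1: clk:0→1
  Δ2: s3:0→1
  Δ3: s0:0→1
  Δ4: s7:0→1
  Δ5: s2:0→1
  Δ6: s5:1→0
  (6Δ to stable)
t=9 Δ0: clk=1 s1=1 s2=1 s6=0 s3=1 s9=0 s5=0 s4=0 s0=1 s7=1 s8=0
  Δ1: clk:1→0
  (1Δ to stable)
t=10 Δ0: clk=0 s1=1 s2=1 s6=0 s3=1 s9=0 s5=0 s4=0 s0=1 s7=1 s8=0
  Δ1: clk:0→1, s4:0→1
  Δ2: s3:1→0, s5:0→1, s0:1→0
  Δ3: s2:1→0, s0:0→1, s7:1→0
  Δ4: s5:1→0, s7:0→1
  (4Δ to stable)
t=11 Δ0: clk=1 s1=1 s2=0 s6=0 s3=0 s9=0 s5=0 s4=1 s0=1 s7=1 s8=0
  Δ1: clk:1→0
  (1Δ to stable)
t=12 Δ0: clk=0 s1=1 s2=0 s6=0 s3=0 s9=0 s5=0 s4=1 s0=1 s7=1 s8=0
  Δ1: clk:0→1, s4:1→0
  Δ2: s5:0→1, s0:1→0
  Δ3: s7:1→0
  (3Δ to stable)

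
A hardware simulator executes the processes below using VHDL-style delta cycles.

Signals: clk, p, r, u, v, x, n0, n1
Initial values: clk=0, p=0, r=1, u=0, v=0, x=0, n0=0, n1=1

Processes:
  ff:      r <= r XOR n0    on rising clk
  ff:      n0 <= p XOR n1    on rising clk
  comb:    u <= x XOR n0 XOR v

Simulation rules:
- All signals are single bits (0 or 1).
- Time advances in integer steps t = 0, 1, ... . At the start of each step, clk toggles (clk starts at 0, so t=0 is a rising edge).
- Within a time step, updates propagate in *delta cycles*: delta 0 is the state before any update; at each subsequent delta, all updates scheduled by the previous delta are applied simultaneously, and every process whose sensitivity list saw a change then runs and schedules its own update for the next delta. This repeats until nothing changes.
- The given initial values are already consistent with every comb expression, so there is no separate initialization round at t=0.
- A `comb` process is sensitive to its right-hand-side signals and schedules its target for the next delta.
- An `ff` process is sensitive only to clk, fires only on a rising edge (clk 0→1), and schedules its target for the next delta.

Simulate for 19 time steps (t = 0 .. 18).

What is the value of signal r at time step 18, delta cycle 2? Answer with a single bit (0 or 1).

0

t0.Δ0 clk=0 x=0 u=0 n1=1 r=1 p=0 v=0 n0=0
t0.Δ1 clk=1 x=0 u=0 n1=1 r=1 p=0 v=0 n0=0
t0.Δ2 clk=1 x=0 u=0 n1=1 r=1 p=0 v=0 n0=1
t0.Δ3 clk=1 x=0 u=1 n1=1 r=1 p=0 v=0 n0=1
t1.Δ0 clk=1 x=0 u=1 n1=1 r=1 p=0 v=0 n0=1
t1.Δ1 clk=0 x=0 u=1 n1=1 r=1 p=0 v=0 n0=1
t2.Δ0 clk=0 x=0 u=1 n1=1 r=1 p=0 v=0 n0=1
t2.Δ1 clk=1 x=0 u=1 n1=1 r=1 p=0 v=0 n0=1
t2.Δ2 clk=1 x=0 u=1 n1=1 r=0 p=0 v=0 n0=1
t3.Δ0 clk=1 x=0 u=1 n1=1 r=0 p=0 v=0 n0=1
t3.Δ1 clk=0 x=0 u=1 n1=1 r=0 p=0 v=0 n0=1
t4.Δ0 clk=0 x=0 u=1 n1=1 r=0 p=0 v=0 n0=1
t4.Δ1 clk=1 x=0 u=1 n1=1 r=0 p=0 v=0 n0=1
t4.Δ2 clk=1 x=0 u=1 n1=1 r=1 p=0 v=0 n0=1
t5.Δ0 clk=1 x=0 u=1 n1=1 r=1 p=0 v=0 n0=1
t5.Δ1 clk=0 x=0 u=1 n1=1 r=1 p=0 v=0 n0=1
t6.Δ0 clk=0 x=0 u=1 n1=1 r=1 p=0 v=0 n0=1
t6.Δ1 clk=1 x=0 u=1 n1=1 r=1 p=0 v=0 n0=1
t6.Δ2 clk=1 x=0 u=1 n1=1 r=0 p=0 v=0 n0=1
t7.Δ0 clk=1 x=0 u=1 n1=1 r=0 p=0 v=0 n0=1
t7.Δ1 clk=0 x=0 u=1 n1=1 r=0 p=0 v=0 n0=1
t8.Δ0 clk=0 x=0 u=1 n1=1 r=0 p=0 v=0 n0=1
t8.Δ1 clk=1 x=0 u=1 n1=1 r=0 p=0 v=0 n0=1
t8.Δ2 clk=1 x=0 u=1 n1=1 r=1 p=0 v=0 n0=1
t9.Δ0 clk=1 x=0 u=1 n1=1 r=1 p=0 v=0 n0=1
t9.Δ1 clk=0 x=0 u=1 n1=1 r=1 p=0 v=0 n0=1
t10.Δ0 clk=0 x=0 u=1 n1=1 r=1 p=0 v=0 n0=1
t10.Δ1 clk=1 x=0 u=1 n1=1 r=1 p=0 v=0 n0=1
t10.Δ2 clk=1 x=0 u=1 n1=1 r=0 p=0 v=0 n0=1
t11.Δ0 clk=1 x=0 u=1 n1=1 r=0 p=0 v=0 n0=1
t11.Δ1 clk=0 x=0 u=1 n1=1 r=0 p=0 v=0 n0=1
t12.Δ0 clk=0 x=0 u=1 n1=1 r=0 p=0 v=0 n0=1
t12.Δ1 clk=1 x=0 u=1 n1=1 r=0 p=0 v=0 n0=1
t12.Δ2 clk=1 x=0 u=1 n1=1 r=1 p=0 v=0 n0=1
t13.Δ0 clk=1 x=0 u=1 n1=1 r=1 p=0 v=0 n0=1
t13.Δ1 clk=0 x=0 u=1 n1=1 r=1 p=0 v=0 n0=1
t14.Δ0 clk=0 x=0 u=1 n1=1 r=1 p=0 v=0 n0=1
t14.Δ1 clk=1 x=0 u=1 n1=1 r=1 p=0 v=0 n0=1
t14.Δ2 clk=1 x=0 u=1 n1=1 r=0 p=0 v=0 n0=1
t15.Δ0 clk=1 x=0 u=1 n1=1 r=0 p=0 v=0 n0=1
t15.Δ1 clk=0 x=0 u=1 n1=1 r=0 p=0 v=0 n0=1
t16.Δ0 clk=0 x=0 u=1 n1=1 r=0 p=0 v=0 n0=1
t16.Δ1 clk=1 x=0 u=1 n1=1 r=0 p=0 v=0 n0=1
t16.Δ2 clk=1 x=0 u=1 n1=1 r=1 p=0 v=0 n0=1
t17.Δ0 clk=1 x=0 u=1 n1=1 r=1 p=0 v=0 n0=1
t17.Δ1 clk=0 x=0 u=1 n1=1 r=1 p=0 v=0 n0=1
t18.Δ0 clk=0 x=0 u=1 n1=1 r=1 p=0 v=0 n0=1
t18.Δ1 clk=1 x=0 u=1 n1=1 r=1 p=0 v=0 n0=1
t18.Δ2 clk=1 x=0 u=1 n1=1 r=0 p=0 v=0 n0=1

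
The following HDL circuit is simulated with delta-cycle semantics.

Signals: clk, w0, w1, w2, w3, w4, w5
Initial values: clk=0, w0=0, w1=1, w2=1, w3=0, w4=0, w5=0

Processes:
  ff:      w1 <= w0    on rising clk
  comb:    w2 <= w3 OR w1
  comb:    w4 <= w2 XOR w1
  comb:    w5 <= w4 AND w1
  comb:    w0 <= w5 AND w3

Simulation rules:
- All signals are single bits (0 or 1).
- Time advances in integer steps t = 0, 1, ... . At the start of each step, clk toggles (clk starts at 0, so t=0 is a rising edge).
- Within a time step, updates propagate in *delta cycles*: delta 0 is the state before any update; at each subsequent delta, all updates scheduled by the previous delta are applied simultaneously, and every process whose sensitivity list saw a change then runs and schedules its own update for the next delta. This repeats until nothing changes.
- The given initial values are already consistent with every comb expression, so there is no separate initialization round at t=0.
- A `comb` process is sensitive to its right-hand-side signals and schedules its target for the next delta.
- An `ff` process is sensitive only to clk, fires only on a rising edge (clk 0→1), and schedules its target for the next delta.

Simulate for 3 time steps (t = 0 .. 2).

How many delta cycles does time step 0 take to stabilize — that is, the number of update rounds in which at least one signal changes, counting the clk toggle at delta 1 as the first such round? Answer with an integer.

4

t0.Δ0 w2=1 w1=1 w4=0 clk=0 w0=0 w3=0 w5=0
t0.Δ1 w2=1 w1=1 w4=0 clk=1 w0=0 w3=0 w5=0
t0.Δ2 w2=1 w1=0 w4=0 clk=1 w0=0 w3=0 w5=0
t0.Δ3 w2=0 w1=0 w4=1 clk=1 w0=0 w3=0 w5=0
t0.Δ4 w2=0 w1=0 w4=0 clk=1 w0=0 w3=0 w5=0
t1.Δ0 w2=0 w1=0 w4=0 clk=1 w0=0 w3=0 w5=0
t1.Δ1 w2=0 w1=0 w4=0 clk=0 w0=0 w3=0 w5=0
t2.Δ0 w2=0 w1=0 w4=0 clk=0 w0=0 w3=0 w5=0
t2.Δ1 w2=0 w1=0 w4=0 clk=1 w0=0 w3=0 w5=0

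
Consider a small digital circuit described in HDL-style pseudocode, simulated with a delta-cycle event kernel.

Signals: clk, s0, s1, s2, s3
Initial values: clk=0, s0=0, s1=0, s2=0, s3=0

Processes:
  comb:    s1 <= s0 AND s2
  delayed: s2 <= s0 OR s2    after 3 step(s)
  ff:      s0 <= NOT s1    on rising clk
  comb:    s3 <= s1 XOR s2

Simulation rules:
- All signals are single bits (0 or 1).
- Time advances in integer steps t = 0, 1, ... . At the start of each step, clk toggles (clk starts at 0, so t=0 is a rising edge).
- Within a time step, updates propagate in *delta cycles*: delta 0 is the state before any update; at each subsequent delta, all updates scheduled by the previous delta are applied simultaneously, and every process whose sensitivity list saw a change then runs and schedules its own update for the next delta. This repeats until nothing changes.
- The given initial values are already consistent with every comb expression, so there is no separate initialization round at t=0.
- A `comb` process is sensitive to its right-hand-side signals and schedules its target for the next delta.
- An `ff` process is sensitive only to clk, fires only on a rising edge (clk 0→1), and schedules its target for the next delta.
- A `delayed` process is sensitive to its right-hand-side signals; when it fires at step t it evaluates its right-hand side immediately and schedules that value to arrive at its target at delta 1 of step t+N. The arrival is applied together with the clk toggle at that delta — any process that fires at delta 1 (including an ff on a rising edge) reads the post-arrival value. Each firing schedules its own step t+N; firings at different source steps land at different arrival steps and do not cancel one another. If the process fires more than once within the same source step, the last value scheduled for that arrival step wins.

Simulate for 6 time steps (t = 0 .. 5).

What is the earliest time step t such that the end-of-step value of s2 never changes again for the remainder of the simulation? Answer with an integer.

3

[bits: s0,s3,s1,s2,clk]
t=0: Δ0=00000 Δ1=00001 Δ2=10001 | 2Δ
t=1: Δ0=10001 Δ1=10000 | 1Δ
t=2: Δ0=10000 Δ1=10001 | 1Δ
t=3: Δ0=10001 Δ1=10010 Δ2=11110 Δ3=10110 | 3Δ
t=4: Δ0=10110 Δ1=10111 Δ2=00111 Δ3=00011 Δ4=01011 | 4Δ
t=5: Δ0=01011 Δ1=01010 | 1Δ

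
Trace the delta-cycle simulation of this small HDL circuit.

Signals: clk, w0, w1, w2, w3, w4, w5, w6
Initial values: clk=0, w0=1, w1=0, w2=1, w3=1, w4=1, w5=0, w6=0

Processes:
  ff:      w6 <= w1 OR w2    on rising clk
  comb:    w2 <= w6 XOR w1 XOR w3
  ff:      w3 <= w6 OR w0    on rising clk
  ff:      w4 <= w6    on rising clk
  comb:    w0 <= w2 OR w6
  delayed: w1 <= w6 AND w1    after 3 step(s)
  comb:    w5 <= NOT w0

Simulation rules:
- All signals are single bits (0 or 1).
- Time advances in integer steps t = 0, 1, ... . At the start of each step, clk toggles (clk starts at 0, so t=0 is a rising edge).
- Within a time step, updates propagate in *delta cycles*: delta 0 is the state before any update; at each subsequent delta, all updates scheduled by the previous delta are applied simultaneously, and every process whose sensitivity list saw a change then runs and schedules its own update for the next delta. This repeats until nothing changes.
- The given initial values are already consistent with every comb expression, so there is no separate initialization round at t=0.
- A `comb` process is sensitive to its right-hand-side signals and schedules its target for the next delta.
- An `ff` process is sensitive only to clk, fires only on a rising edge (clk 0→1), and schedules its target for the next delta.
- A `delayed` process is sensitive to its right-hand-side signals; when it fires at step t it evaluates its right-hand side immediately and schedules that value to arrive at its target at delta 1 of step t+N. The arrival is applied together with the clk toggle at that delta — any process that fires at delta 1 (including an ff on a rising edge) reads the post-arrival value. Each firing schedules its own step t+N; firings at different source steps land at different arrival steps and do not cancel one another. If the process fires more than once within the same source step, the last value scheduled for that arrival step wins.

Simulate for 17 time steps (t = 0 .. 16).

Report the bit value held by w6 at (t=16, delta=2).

t=0 Δ0: w6=0 w2=1 w4=1 w5=0 clk=0 w1=0 w0=1 w3=1
  Δ1: clk:0→1
  Δ2: w6:0→1, w4:1→0
  Δ3: w2:1→0
  (3Δ to stable)
t=1 Δ0: w6=1 w2=0 w4=0 w5=0 clk=1 w1=0 w0=1 w3=1
  Δ1: clk:1→0
  (1Δ to stable)
t=2 Δ0: w6=1 w2=0 w4=0 w5=0 clk=0 w1=0 w0=1 w3=1
  Δ1: clk:0→1
  Δ2: w6:1→0, w4:0→1
  Δ3: w2:0→1, w0:1→0
  Δ4: w5:0→1, w0:0→1
  Δ5: w5:1→0
  (5Δ to stable)
t=3 Δ0: w6=0 w2=1 w4=1 w5=0 clk=1 w1=0 w0=1 w3=1
  Δ1: clk:1→0
  (1Δ to stable)
t=4 Δ0: w6=0 w2=1 w4=1 w5=0 clk=0 w1=0 w0=1 w3=1
  Δ1: clk:0→1
  Δ2: w6:0→1, w4:1→0
  Δ3: w2:1→0
  (3Δ to stable)
t=5 Δ0: w6=1 w2=0 w4=0 w5=0 clk=1 w1=0 w0=1 w3=1
  Δ1: clk:1→0
  (1Δ to stable)
t=6 Δ0: w6=1 w2=0 w4=0 w5=0 clk=0 w1=0 w0=1 w3=1
  Δ1: clk:0→1
  Δ2: w6:1→0, w4:0→1
  Δ3: w2:0→1, w0:1→0
  Δ4: w5:0→1, w0:0→1
  Δ5: w5:1→0
  (5Δ to stable)
t=7 Δ0: w6=0 w2=1 w4=1 w5=0 clk=1 w1=0 w0=1 w3=1
  Δ1: clk:1→0
  (1Δ to stable)
t=8 Δ0: w6=0 w2=1 w4=1 w5=0 clk=0 w1=0 w0=1 w3=1
  Δ1: clk:0→1
  Δ2: w6:0→1, w4:1→0
  Δ3: w2:1→0
  (3Δ to stable)
t=9 Δ0: w6=1 w2=0 w4=0 w5=0 clk=1 w1=0 w0=1 w3=1
  Δ1: clk:1→0
  (1Δ to stable)
t=10 Δ0: w6=1 w2=0 w4=0 w5=0 clk=0 w1=0 w0=1 w3=1
  Δ1: clk:0→1
  Δ2: w6:1→0, w4:0→1
  Δ3: w2:0→1, w0:1→0
  Δ4: w5:0→1, w0:0→1
  Δ5: w5:1→0
  (5Δ to stable)
t=11 Δ0: w6=0 w2=1 w4=1 w5=0 clk=1 w1=0 w0=1 w3=1
  Δ1: clk:1→0
  (1Δ to stable)
t=12 Δ0: w6=0 w2=1 w4=1 w5=0 clk=0 w1=0 w0=1 w3=1
  Δ1: clk:0→1
  Δ2: w6:0→1, w4:1→0
  Δ3: w2:1→0
  (3Δ to stable)
t=13 Δ0: w6=1 w2=0 w4=0 w5=0 clk=1 w1=0 w0=1 w3=1
  Δ1: clk:1→0
  (1Δ to stable)
t=14 Δ0: w6=1 w2=0 w4=0 w5=0 clk=0 w1=0 w0=1 w3=1
  Δ1: clk:0→1
  Δ2: w6:1→0, w4:0→1
  Δ3: w2:0→1, w0:1→0
  Δ4: w5:0→1, w0:0→1
  Δ5: w5:1→0
  (5Δ to stable)
t=15 Δ0: w6=0 w2=1 w4=1 w5=0 clk=1 w1=0 w0=1 w3=1
  Δ1: clk:1→0
  (1Δ to stable)
t=16 Δ0: w6=0 w2=1 w4=1 w5=0 clk=0 w1=0 w0=1 w3=1
  Δ1: clk:0→1
  Δ2: w6:0→1, w4:1→0
  Δ3: w2:1→0
  (3Δ to stable)

1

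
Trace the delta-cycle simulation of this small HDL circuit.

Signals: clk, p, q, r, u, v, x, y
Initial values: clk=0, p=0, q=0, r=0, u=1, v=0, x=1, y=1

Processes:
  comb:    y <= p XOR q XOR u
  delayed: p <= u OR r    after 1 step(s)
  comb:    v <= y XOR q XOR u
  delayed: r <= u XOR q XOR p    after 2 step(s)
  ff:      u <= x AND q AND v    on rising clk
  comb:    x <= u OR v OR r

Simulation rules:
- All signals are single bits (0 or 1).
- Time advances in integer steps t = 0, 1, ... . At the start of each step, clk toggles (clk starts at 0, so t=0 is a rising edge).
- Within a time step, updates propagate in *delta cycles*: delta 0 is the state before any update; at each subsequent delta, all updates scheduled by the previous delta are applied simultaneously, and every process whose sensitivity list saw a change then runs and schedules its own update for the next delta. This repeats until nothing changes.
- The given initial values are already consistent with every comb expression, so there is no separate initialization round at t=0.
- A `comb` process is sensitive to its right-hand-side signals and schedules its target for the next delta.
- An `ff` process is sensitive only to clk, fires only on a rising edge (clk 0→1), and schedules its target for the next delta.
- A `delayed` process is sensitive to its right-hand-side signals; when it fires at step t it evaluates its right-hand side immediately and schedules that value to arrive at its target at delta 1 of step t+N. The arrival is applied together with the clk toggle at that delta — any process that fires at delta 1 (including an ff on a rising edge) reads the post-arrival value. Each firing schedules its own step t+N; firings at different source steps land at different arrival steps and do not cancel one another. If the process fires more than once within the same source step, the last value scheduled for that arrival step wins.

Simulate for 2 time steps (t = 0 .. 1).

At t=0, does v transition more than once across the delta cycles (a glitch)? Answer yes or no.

[bits: x,clk,y,u,p,r,v,q]
t=0: Δ0=10110000 Δ1=11110000 Δ2=11100000 Δ3=01000010 Δ4=11000000 Δ5=01000000 | 5Δ
t=1: Δ0=01000000 Δ1=00000000 | 1Δ

yes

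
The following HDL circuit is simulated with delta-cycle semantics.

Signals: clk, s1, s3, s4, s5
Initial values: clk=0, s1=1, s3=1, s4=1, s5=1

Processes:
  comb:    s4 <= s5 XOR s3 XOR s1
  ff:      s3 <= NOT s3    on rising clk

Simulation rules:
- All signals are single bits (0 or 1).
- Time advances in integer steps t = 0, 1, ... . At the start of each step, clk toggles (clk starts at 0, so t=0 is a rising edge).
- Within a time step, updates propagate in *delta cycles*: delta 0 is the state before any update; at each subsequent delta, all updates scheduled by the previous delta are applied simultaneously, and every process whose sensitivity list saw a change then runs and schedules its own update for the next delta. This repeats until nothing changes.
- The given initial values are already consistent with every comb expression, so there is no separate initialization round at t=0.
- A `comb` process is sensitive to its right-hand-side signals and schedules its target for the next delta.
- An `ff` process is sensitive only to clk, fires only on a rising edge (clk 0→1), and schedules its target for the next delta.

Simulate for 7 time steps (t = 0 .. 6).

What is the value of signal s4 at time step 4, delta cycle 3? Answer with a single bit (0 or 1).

0

t=0 Δ0: s3=1 s1=1 clk=0 s4=1 s5=1
  Δ1: clk:0→1
  Δ2: s3:1→0
  Δ3: s4:1→0
  (3Δ to stable)
t=1 Δ0: s3=0 s1=1 clk=1 s4=0 s5=1
  Δ1: clk:1→0
  (1Δ to stable)
t=2 Δ0: s3=0 s1=1 clk=0 s4=0 s5=1
  Δ1: clk:0→1
  Δ2: s3:0→1
  Δ3: s4:0→1
  (3Δ to stable)
t=3 Δ0: s3=1 s1=1 clk=1 s4=1 s5=1
  Δ1: clk:1→0
  (1Δ to stable)
t=4 Δ0: s3=1 s1=1 clk=0 s4=1 s5=1
  Δ1: clk:0→1
  Δ2: s3:1→0
  Δ3: s4:1→0
  (3Δ to stable)
t=5 Δ0: s3=0 s1=1 clk=1 s4=0 s5=1
  Δ1: clk:1→0
  (1Δ to stable)
t=6 Δ0: s3=0 s1=1 clk=0 s4=0 s5=1
  Δ1: clk:0→1
  Δ2: s3:0→1
  Δ3: s4:0→1
  (3Δ to stable)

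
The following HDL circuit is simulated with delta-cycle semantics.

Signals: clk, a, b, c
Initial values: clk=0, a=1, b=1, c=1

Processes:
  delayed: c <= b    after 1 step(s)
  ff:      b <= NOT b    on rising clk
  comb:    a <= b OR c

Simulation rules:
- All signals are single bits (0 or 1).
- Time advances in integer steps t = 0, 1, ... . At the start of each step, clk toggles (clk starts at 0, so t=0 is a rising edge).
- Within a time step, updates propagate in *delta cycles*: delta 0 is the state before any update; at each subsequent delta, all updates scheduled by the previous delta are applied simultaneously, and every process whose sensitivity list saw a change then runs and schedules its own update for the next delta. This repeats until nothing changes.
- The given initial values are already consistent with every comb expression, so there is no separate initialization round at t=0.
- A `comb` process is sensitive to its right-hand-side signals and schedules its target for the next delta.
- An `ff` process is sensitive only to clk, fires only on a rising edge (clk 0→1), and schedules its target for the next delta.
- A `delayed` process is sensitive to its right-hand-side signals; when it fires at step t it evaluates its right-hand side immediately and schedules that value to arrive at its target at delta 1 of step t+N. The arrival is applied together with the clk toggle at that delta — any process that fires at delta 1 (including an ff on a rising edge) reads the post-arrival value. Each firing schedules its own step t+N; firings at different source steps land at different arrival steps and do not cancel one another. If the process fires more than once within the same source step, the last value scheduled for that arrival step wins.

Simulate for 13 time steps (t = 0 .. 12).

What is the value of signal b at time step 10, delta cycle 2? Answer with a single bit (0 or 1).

1

[bits: b,a,clk,c]
t=0: Δ0=1101 Δ1=1111 Δ2=0111 | 2Δ
t=1: Δ0=0111 Δ1=0100 Δ2=0000 | 2Δ
t=2: Δ0=0000 Δ1=0010 Δ2=1010 Δ3=1110 | 3Δ
t=3: Δ0=1110 Δ1=1101 | 1Δ
t=4: Δ0=1101 Δ1=1111 Δ2=0111 | 2Δ
t=5: Δ0=0111 Δ1=0100 Δ2=0000 | 2Δ
t=6: Δ0=0000 Δ1=0010 Δ2=1010 Δ3=1110 | 3Δ
t=7: Δ0=1110 Δ1=1101 | 1Δ
t=8: Δ0=1101 Δ1=1111 Δ2=0111 | 2Δ
t=9: Δ0=0111 Δ1=0100 Δ2=0000 | 2Δ
t=10: Δ0=0000 Δ1=0010 Δ2=1010 Δ3=1110 | 3Δ
t=11: Δ0=1110 Δ1=1101 | 1Δ
t=12: Δ0=1101 Δ1=1111 Δ2=0111 | 2Δ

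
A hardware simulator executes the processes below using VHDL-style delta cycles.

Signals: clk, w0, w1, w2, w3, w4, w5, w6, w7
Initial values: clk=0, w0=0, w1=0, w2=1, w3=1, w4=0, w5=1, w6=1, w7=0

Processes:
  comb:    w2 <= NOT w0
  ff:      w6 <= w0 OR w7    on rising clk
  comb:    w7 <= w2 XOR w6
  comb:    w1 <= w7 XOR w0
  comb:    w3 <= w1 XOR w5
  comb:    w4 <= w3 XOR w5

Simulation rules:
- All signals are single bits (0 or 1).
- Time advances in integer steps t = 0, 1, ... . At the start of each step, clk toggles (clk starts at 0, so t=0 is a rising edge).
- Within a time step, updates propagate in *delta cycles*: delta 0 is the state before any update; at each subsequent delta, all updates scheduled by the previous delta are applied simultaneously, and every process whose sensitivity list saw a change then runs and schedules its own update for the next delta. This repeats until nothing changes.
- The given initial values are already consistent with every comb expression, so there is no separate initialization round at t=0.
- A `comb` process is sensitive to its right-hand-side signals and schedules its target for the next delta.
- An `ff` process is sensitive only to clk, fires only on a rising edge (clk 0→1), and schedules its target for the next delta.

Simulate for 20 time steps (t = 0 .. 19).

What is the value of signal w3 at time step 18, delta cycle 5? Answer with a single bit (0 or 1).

[bits: w4,w5,w7,w2,clk,w3,w1,w0,w6]
t=0: Δ0=010101001 Δ1=010111001 Δ2=010111000 Δ3=011111000 Δ4=011111100 Δ5=011110100 Δ6=111110100 | 6Δ
t=1: Δ0=111110100 Δ1=111100100 | 1Δ
t=2: Δ0=111100100 Δ1=111110100 Δ2=111110101 Δ3=110110101 Δ4=110110001 Δ5=110111001 Δ6=010111001 | 6Δ
t=3: Δ0=010111001 Δ1=010101001 | 1Δ
t=4: Δ0=010101001 Δ1=010111001 Δ2=010111000 Δ3=011111000 Δ4=011111100 Δ5=011110100 Δ6=111110100 | 6Δ
t=5: Δ0=111110100 Δ1=111100100 | 1Δ
t=6: Δ0=111100100 Δ1=111110100 Δ2=111110101 Δ3=110110101 Δ4=110110001 Δ5=110111001 Δ6=010111001 | 6Δ
t=7: Δ0=010111001 Δ1=010101001 | 1Δ
t=8: Δ0=010101001 Δ1=010111001 Δ2=010111000 Δ3=011111000 Δ4=011111100 Δ5=011110100 Δ6=111110100 | 6Δ
t=9: Δ0=111110100 Δ1=111100100 | 1Δ
t=10: Δ0=111100100 Δ1=111110100 Δ2=111110101 Δ3=110110101 Δ4=110110001 Δ5=110111001 Δ6=010111001 | 6Δ
t=11: Δ0=010111001 Δ1=010101001 | 1Δ
t=12: Δ0=010101001 Δ1=010111001 Δ2=010111000 Δ3=011111000 Δ4=011111100 Δ5=011110100 Δ6=111110100 | 6Δ
t=13: Δ0=111110100 Δ1=111100100 | 1Δ
t=14: Δ0=111100100 Δ1=111110100 Δ2=111110101 Δ3=110110101 Δ4=110110001 Δ5=110111001 Δ6=010111001 | 6Δ
t=15: Δ0=010111001 Δ1=010101001 | 1Δ
t=16: Δ0=010101001 Δ1=010111001 Δ2=010111000 Δ3=011111000 Δ4=011111100 Δ5=011110100 Δ6=111110100 | 6Δ
t=17: Δ0=111110100 Δ1=111100100 | 1Δ
t=18: Δ0=111100100 Δ1=111110100 Δ2=111110101 Δ3=110110101 Δ4=110110001 Δ5=110111001 Δ6=010111001 | 6Δ
t=19: Δ0=010111001 Δ1=010101001 | 1Δ

1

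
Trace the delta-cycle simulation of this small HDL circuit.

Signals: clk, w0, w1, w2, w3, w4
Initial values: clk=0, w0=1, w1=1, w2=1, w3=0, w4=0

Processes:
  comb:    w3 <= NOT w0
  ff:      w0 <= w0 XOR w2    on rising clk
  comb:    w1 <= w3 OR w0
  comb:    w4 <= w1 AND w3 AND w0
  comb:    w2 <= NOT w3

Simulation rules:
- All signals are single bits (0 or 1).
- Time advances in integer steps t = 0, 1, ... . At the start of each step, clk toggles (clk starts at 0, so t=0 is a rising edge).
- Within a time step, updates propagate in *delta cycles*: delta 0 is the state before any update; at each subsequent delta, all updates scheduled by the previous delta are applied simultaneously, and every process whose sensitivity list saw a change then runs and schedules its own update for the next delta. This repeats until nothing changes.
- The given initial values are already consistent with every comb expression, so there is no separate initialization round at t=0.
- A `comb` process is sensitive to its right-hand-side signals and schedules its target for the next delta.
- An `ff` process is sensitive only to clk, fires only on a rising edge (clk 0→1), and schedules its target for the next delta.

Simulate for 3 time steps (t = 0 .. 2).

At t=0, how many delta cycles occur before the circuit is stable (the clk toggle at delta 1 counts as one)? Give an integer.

t=0 Δ0: w3=0 w2=1 w0=1 clk=0 w1=1 w4=0
  Δ1: clk:0→1
  Δ2: w0:1→0
  Δ3: w3:0→1, w1:1→0
  Δ4: w2:1→0, w1:0→1
  (4Δ to stable)
t=1 Δ0: w3=1 w2=0 w0=0 clk=1 w1=1 w4=0
  Δ1: clk:1→0
  (1Δ to stable)
t=2 Δ0: w3=1 w2=0 w0=0 clk=0 w1=1 w4=0
  Δ1: clk:0→1
  (1Δ to stable)

4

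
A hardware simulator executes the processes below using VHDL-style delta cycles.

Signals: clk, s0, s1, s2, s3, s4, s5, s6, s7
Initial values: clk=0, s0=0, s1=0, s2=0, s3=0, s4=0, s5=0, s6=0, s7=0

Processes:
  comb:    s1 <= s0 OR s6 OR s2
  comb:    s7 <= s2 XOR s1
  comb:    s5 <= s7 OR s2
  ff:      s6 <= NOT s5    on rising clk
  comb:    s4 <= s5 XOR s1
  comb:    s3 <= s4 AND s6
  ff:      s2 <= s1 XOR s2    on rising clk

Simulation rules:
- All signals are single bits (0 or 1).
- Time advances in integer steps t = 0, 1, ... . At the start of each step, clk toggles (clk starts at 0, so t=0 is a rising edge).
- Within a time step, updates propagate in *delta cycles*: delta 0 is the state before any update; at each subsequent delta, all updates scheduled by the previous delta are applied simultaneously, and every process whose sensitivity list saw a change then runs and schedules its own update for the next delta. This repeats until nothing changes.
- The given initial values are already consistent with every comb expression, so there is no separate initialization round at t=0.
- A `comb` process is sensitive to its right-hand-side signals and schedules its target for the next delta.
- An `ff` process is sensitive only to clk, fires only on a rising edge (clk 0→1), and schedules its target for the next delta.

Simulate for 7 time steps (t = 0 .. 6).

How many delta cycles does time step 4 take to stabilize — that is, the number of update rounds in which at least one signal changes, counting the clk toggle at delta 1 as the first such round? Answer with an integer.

[bits: s6,s5,s3,s2,clk,s1,s7,s0,s4]
t=0: Δ0=000000000 Δ1=000010000 Δ2=100010000 Δ3=100011000 Δ4=100011101 Δ5=111011101 Δ6=111011100 Δ7=110011100 | 7Δ
t=1: Δ0=110011100 Δ1=110001100 | 1Δ
t=2: Δ0=110001100 Δ1=110011100 Δ2=010111100 Δ3=010111000 | 3Δ
t=3: Δ0=010111000 Δ1=010101000 | 1Δ
t=4: Δ0=010101000 Δ1=010111000 Δ2=010011000 Δ3=000010100 Δ4=010010000 Δ5=000010001 Δ6=000010000 | 6Δ
t=5: Δ0=000010000 Δ1=000000000 | 1Δ
t=6: Δ0=000000000 Δ1=000010000 Δ2=100010000 Δ3=100011000 Δ4=100011101 Δ5=111011101 Δ6=111011100 Δ7=110011100 | 7Δ

6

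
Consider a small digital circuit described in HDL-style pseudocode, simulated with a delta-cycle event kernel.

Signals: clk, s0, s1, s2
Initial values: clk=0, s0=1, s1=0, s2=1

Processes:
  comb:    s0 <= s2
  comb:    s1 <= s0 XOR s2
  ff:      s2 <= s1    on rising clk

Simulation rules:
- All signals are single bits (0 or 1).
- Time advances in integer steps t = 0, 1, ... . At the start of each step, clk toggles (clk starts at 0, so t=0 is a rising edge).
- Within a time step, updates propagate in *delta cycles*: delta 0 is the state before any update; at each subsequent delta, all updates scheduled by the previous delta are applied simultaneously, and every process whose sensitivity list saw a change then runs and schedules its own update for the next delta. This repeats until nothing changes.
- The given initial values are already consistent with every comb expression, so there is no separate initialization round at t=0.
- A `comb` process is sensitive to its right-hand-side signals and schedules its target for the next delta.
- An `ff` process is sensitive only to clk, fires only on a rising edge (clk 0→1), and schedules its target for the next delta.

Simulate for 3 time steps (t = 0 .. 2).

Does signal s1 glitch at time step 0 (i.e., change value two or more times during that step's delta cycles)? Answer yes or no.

t=0 Δ0: clk=0 s0=1 s1=0 s2=1
  Δ1: clk:0→1
  Δ2: s2:1→0
  Δ3: s0:1→0, s1:0→1
  Δ4: s1:1→0
  (4Δ to stable)
t=1 Δ0: clk=1 s0=0 s1=0 s2=0
  Δ1: clk:1→0
  (1Δ to stable)
t=2 Δ0: clk=0 s0=0 s1=0 s2=0
  Δ1: clk:0→1
  (1Δ to stable)

yes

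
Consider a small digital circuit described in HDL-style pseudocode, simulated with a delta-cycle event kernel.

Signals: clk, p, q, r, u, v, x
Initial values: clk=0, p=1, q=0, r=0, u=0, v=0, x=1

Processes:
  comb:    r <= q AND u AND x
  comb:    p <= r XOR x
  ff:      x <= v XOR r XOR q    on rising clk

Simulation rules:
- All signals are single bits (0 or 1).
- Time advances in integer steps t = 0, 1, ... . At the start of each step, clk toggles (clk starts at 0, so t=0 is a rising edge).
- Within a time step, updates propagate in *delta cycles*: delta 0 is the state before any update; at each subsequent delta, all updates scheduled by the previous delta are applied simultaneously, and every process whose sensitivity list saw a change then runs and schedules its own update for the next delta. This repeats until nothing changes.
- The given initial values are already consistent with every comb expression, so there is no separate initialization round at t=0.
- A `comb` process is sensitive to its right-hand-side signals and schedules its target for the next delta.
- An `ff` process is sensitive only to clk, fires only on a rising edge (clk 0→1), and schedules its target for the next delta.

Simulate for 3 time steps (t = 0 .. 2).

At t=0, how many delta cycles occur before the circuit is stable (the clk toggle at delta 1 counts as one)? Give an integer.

3

t0.Δ0 v=0 clk=0 u=0 q=0 x=1 r=0 p=1
t0.Δ1 v=0 clk=1 u=0 q=0 x=1 r=0 p=1
t0.Δ2 v=0 clk=1 u=0 q=0 x=0 r=0 p=1
t0.Δ3 v=0 clk=1 u=0 q=0 x=0 r=0 p=0
t1.Δ0 v=0 clk=1 u=0 q=0 x=0 r=0 p=0
t1.Δ1 v=0 clk=0 u=0 q=0 x=0 r=0 p=0
t2.Δ0 v=0 clk=0 u=0 q=0 x=0 r=0 p=0
t2.Δ1 v=0 clk=1 u=0 q=0 x=0 r=0 p=0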